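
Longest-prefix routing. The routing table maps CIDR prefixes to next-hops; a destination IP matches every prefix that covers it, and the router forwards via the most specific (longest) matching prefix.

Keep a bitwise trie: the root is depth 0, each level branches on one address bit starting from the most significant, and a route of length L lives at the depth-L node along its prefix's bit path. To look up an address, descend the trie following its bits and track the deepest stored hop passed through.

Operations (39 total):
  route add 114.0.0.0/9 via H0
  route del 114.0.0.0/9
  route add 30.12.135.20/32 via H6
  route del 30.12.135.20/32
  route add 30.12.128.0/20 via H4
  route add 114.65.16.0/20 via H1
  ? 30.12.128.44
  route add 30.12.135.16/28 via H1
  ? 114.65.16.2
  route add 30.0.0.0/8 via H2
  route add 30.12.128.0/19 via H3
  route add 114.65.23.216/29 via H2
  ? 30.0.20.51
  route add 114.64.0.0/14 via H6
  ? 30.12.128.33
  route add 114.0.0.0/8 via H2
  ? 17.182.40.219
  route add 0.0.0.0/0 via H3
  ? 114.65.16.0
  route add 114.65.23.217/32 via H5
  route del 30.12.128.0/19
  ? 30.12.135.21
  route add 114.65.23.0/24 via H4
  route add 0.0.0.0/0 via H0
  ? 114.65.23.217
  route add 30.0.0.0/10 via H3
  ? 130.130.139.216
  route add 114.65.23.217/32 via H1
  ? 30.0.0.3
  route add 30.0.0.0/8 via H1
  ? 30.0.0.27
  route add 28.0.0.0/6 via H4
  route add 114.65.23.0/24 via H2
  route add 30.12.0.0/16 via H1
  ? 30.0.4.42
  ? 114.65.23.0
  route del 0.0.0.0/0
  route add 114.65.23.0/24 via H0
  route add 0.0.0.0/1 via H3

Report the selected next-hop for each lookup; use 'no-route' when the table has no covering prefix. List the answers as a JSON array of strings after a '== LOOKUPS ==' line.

Trace:
  add 114.0.0.0/9 -> H0 at depth 9
  - 114.0.0.0/9 clear@9
  add 30.12.135.20/32 -> H6 at depth 32
  - 30.12.135.20/32 clear@32
  add 30.12.128.0/20 -> H4 at depth 20
  add 114.65.16.0/20 -> H1 at depth 20
  lookup 30.12.128.44: bits 000111100000110010000 walk d0:-→d1:-→d2:-→d3:-→d4:-→d5:-→d6:-→d7:-→d8:-→d9:-→d10:-→d11:-→d12:-→d13:-→d14:-→d15:-→d16:-→d17:-→d18:-→d19:-→d20:H4→d21:- -> H4
  add 30.12.135.16/28 -> H1 at depth 28
  lookup 114.65.16.2: bits 01110010010000010001 walk d0:-→d1:-→d2:-→d3:-→d4:-→d5:-→d6:-→d7:-→d8:-→d9:-→d10:-→d11:-→d12:-→d13:-→d14:-→d15:-→d16:-→d17:-→d18:-→d19:-→d20:H1 -> H1
  add 30.0.0.0/8 -> H2 at depth 8
  add 30.12.128.0/19 -> H3 at depth 19
  add 114.65.23.216/29 -> H2 at depth 29
  lookup 30.0.20.51: bits 000111100000 walk d0:-→d1:-→d2:-→d3:-→d4:-→d5:-→d6:-→d7:-→d8:H2→d9:-→d10:-→d11:-→d12:- -> H2
  add 114.64.0.0/14 -> H6 at depth 14
  lookup 30.12.128.33: bits 000111100000110010000 walk d0:-→d1:-→d2:-→d3:-→d4:-→d5:-→d6:-→d7:-→d8:H2→d9:-→d10:-→d11:-→d12:-→d13:-→d14:-→d15:-→d16:-→d17:-→d18:-→d19:H3→d20:H4→d21:- -> H4
  add 114.0.0.0/8 -> H2 at depth 8
  lookup 17.182.40.219: bits 0001 walk d0:-→d1:-→d2:-→d3:-→d4:- -> no-route
  add 0.0.0.0/0 -> H3 at depth 0
  lookup 114.65.16.0: bits 011100100100000100010 walk d0:H3→d1:-→d2:-→d3:-→d4:-→d5:-→d6:-→d7:-→d8:H2→d9:-→d10:-→d11:-→d12:-→d13:-→d14:H6→d15:-→d16:-→d17:-→d18:-→d19:-→d20:H1→d21:- -> H1
  add 114.65.23.217/32 -> H5 at depth 32
  - 30.12.128.0/19 clear@19
  lookup 30.12.135.21: bits 0001111000001100100001110001010 walk d0:H3→d1:-→d2:-→d3:-→d4:-→d5:-→d6:-→d7:-→d8:H2→d9:-→d10:-→d11:-→d12:-→d13:-→d14:-→d15:-→d16:-→d17:-→d18:-→d19:-→d20:H4→d21:-→d22:-→d23:-→d24:-→d25:-→d26:-→d27:-→d28:H1→d29:-→d30:-→d31:- -> H1
  add 114.65.23.0/24 -> H4 at depth 24
  add 0.0.0.0/0 -> H0 at depth 0
  lookup 114.65.23.217: bits 01110010010000010001011111011001 walk d0:H0→d1:-→d2:-→d3:-→d4:-→d5:-→d6:-→d7:-→d8:H2→d9:-→d10:-→d11:-→d12:-→d13:-→d14:H6→d15:-→d16:-→d17:-→d18:-→d19:-→d20:H1→d21:-→d22:-→d23:-→d24:H4→d25:-→d26:-→d27:-→d28:-→d29:H2→d30:-→d31:-→d32:H5 -> H5
  add 30.0.0.0/10 -> H3 at depth 10
  lookup 130.130.139.216: bits ε walk d0:H0 -> H0
  add 114.65.23.217/32 -> H1 at depth 32
  lookup 30.0.0.3: bits 000111100000 walk d0:H0→d1:-→d2:-→d3:-→d4:-→d5:-→d6:-→d7:-→d8:H2→d9:-→d10:H3→d11:-→d12:- -> H3
  add 30.0.0.0/8 -> H1 at depth 8
  lookup 30.0.0.27: bits 000111100000 walk d0:H0→d1:-→d2:-→d3:-→d4:-→d5:-→d6:-→d7:-→d8:H1→d9:-→d10:H3→d11:-→d12:- -> H3
  add 28.0.0.0/6 -> H4 at depth 6
  add 114.65.23.0/24 -> H2 at depth 24
  add 30.12.0.0/16 -> H1 at depth 16
  lookup 30.0.4.42: bits 000111100000 walk d0:H0→d1:-→d2:-→d3:-→d4:-→d5:-→d6:H4→d7:-→d8:H1→d9:-→d10:H3→d11:-→d12:- -> H3
  lookup 114.65.23.0: bits 011100100100000100010111 walk d0:H0→d1:-→d2:-→d3:-→d4:-→d5:-→d6:-→d7:-→d8:H2→d9:-→d10:-→d11:-→d12:-→d13:-→d14:H6→d15:-→d16:-→d17:-→d18:-→d19:-→d20:H1→d21:-→d22:-→d23:-→d24:H2 -> H2
  - 0.0.0.0/0 clear@0
  add 114.65.23.0/24 -> H0 at depth 24
  add 0.0.0.0/1 -> H3 at depth 1

== LOOKUPS ==
["H4","H1","H2","H4","no-route","H1","H1","H5","H0","H3","H3","H3","H2"]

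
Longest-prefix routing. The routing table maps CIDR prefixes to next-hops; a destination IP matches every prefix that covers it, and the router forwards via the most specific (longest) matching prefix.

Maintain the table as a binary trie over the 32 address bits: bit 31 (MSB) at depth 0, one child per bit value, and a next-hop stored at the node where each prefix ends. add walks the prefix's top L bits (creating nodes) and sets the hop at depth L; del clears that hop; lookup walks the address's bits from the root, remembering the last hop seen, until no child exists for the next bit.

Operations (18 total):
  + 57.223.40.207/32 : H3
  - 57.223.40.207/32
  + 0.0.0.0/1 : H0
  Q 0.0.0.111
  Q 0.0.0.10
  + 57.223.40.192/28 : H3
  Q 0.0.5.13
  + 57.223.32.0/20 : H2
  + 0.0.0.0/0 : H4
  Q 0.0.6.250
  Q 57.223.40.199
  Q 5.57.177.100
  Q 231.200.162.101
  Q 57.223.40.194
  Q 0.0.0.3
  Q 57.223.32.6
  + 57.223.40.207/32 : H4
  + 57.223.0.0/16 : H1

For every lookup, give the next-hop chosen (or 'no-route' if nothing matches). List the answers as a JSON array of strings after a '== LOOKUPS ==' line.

Trace:
  add 57.223.40.207/32 -> H3 at depth 32
  - 57.223.40.207/32 clear@32
  add 0.0.0.0/1 -> H0 at depth 1
  lookup 0.0.0.111: bits 00 walk d0:-→d1:H0→d2:- -> H0
  lookup 0.0.0.10: bits 00 walk d0:-→d1:H0→d2:- -> H0
  add 57.223.40.192/28 -> H3 at depth 28
  lookup 0.0.5.13: bits 00 walk d0:-→d1:H0→d2:- -> H0
  add 57.223.32.0/20 -> H2 at depth 20
  add 0.0.0.0/0 -> H4 at depth 0
  lookup 0.0.6.250: bits 00 walk d0:H4→d1:H0→d2:- -> H0
  lookup 57.223.40.199: bits 0011100111011111001010001100 walk d0:H4→d1:H0→d2:-→d3:-→d4:-→d5:-→d6:-→d7:-→d8:-→d9:-→d10:-→d11:-→d12:-→d13:-→d14:-→d15:-→d16:-→d17:-→d18:-→d19:-→d20:H2→d21:-→d22:-→d23:-→d24:-→d25:-→d26:-→d27:-→d28:H3 -> H3
  lookup 5.57.177.100: bits 00 walk d0:H4→d1:H0→d2:- -> H0
  lookup 231.200.162.101: bits ε walk d0:H4 -> H4
  lookup 57.223.40.194: bits 0011100111011111001010001100 walk d0:H4→d1:H0→d2:-→d3:-→d4:-→d5:-→d6:-→d7:-→d8:-→d9:-→d10:-→d11:-→d12:-→d13:-→d14:-→d15:-→d16:-→d17:-→d18:-→d19:-→d20:H2→d21:-→d22:-→d23:-→d24:-→d25:-→d26:-→d27:-→d28:H3 -> H3
  lookup 0.0.0.3: bits 00 walk d0:H4→d1:H0→d2:- -> H0
  lookup 57.223.32.6: bits 00111001110111110010 walk d0:H4→d1:H0→d2:-→d3:-→d4:-→d5:-→d6:-→d7:-→d8:-→d9:-→d10:-→d11:-→d12:-→d13:-→d14:-→d15:-→d16:-→d17:-→d18:-→d19:-→d20:H2 -> H2
  add 57.223.40.207/32 -> H4 at depth 32
  add 57.223.0.0/16 -> H1 at depth 16

== LOOKUPS ==
["H0","H0","H0","H0","H3","H0","H4","H3","H0","H2"]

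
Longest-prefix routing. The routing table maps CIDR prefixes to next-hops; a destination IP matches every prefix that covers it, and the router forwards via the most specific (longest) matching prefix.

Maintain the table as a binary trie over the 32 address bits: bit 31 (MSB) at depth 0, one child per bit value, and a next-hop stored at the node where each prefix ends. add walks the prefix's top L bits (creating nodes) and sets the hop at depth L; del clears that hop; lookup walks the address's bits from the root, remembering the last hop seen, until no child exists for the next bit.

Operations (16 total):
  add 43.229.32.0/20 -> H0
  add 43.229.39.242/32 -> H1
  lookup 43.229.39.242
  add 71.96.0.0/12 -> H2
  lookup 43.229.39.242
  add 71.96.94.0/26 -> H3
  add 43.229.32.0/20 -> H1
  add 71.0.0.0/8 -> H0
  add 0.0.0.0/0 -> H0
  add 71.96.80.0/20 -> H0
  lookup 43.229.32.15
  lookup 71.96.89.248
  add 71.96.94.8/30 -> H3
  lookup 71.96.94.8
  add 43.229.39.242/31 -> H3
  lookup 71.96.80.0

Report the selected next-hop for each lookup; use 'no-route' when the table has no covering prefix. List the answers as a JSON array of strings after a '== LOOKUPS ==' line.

Trace:
  + 43.229.32.0/20 (H0) depth=20
  + 43.229.39.242/32 (H1) depth=32
  Q 43.229.39.242: descend 00101011111001010010011111110010 ; hops seen [H0,H1] ; pick H1
  + 71.96.0.0/12 (H2) depth=12
  Q 43.229.39.242: descend 00101011111001010010011111110010 ; hops seen [H0,H1] ; pick H1
  + 71.96.94.0/26 (H3) depth=26
  + 43.229.32.0/20 (H1) depth=20
  + 71.0.0.0/8 (H0) depth=8
  + 0.0.0.0/0 (H0) depth=0
  + 71.96.80.0/20 (H0) depth=20
  Q 43.229.32.15: descend 001010111110010100100 ; hops seen [H0,H1] ; pick H1
  Q 71.96.89.248: descend 010001110110000001011 ; hops seen [H0,H0,H2,H0] ; pick H0
  + 71.96.94.8/30 (H3) depth=30
  Q 71.96.94.8: descend 010001110110000001011110000010 ; hops seen [H0,H0,H2,H0,H3,H3] ; pick H3
  + 43.229.39.242/31 (H3) depth=31
  Q 71.96.80.0: descend 01000111011000000101 ; hops seen [H0,H0,H2,H0] ; pick H0

== LOOKUPS ==
["H1","H1","H1","H0","H3","H0"]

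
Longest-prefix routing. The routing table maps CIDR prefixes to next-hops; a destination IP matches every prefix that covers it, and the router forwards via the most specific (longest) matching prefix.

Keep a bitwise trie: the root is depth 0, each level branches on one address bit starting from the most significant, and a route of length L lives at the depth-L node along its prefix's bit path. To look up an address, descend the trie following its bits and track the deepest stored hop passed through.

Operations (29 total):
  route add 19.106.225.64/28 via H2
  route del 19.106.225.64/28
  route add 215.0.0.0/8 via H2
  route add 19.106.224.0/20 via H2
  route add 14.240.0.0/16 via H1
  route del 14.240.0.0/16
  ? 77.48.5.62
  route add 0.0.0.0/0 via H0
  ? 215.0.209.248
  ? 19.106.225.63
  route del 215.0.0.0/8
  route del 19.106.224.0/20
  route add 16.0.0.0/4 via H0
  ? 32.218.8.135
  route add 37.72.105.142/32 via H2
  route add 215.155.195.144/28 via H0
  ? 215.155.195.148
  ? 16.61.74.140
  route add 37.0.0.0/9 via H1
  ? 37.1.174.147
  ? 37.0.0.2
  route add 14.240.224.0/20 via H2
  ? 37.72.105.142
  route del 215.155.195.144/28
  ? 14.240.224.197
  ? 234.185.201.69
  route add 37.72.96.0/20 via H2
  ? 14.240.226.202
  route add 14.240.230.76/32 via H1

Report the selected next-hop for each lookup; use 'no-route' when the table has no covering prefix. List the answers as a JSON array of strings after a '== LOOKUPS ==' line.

Trace:
  add 19.106.225.64/28 -> H2 at depth 28
  del 19.106.225.64/28 (clear depth 28)
  add 215.0.0.0/8 -> H2 at depth 8
  add 19.106.224.0/20 -> H2 at depth 20
  add 14.240.0.0/16 -> H1 at depth 16
  del 14.240.0.0/16 (clear depth 16)
  ? 77.48.5.62  path d0:-→d1:-  best=no-route
  add 0.0.0.0/0 -> H0 at depth 0
  ? 215.0.209.248  path d0:H0→d1:-→d2:-→d3:-→d4:-→d5:-→d6:-→d7:-→d8:H2  best=H2
  ? 19.106.225.63  path d0:H0→d1:-→d2:-→d3:-→d4:-→d5:-→d6:-→d7:-→d8:-→d9:-→d10:-→d11:-→d12:-→d13:-→d14:-→d15:-→d16:-→d17:-→d18:-→d19:-→d20:H2→d21:-→d22:-→d23:-→d24:-→d25:-  best=H2
  del 215.0.0.0/8 (clear depth 8)
  del 19.106.224.0/20 (clear depth 20)
  add 16.0.0.0/4 -> H0 at depth 4
  ? 32.218.8.135  path d0:H0→d1:-→d2:-  best=H0
  add 37.72.105.142/32 -> H2 at depth 32
  add 215.155.195.144/28 -> H0 at depth 28
  ? 215.155.195.148  path d0:H0→d1:-→d2:-→d3:-→d4:-→d5:-→d6:-→d7:-→d8:-→d9:-→d10:-→d11:-→d12:-→d13:-→d14:-→d15:-→d16:-→d17:-→d18:-→d19:-→d20:-→d21:-→d22:-→d23:-→d24:-→d25:-→d26:-→d27:-→d28:H0  best=H0
  ? 16.61.74.140  path d0:H0→d1:-→d2:-→d3:-→d4:H0→d5:-→d6:-  best=H0
  add 37.0.0.0/9 -> H1 at depth 9
  ? 37.1.174.147  path d0:H0→d1:-→d2:-→d3:-→d4:-→d5:-→d6:-→d7:-→d8:-→d9:H1  best=H1
  ? 37.0.0.2  path d0:H0→d1:-→d2:-→d3:-→d4:-→d5:-→d6:-→d7:-→d8:-→d9:H1  best=H1
  add 14.240.224.0/20 -> H2 at depth 20
  ? 37.72.105.142  path d0:H0→d1:-→d2:-→d3:-→d4:-→d5:-→d6:-→d7:-→d8:-→d9:H1→d10:-→d11:-→d12:-→d13:-→d14:-→d15:-→d16:-→d17:-→d18:-→d19:-→d20:-→d21:-→d22:-→d23:-→d24:-→d25:-→d26:-→d27:-→d28:-→d29:-→d30:-→d31:-→d32:H2  best=H2
  del 215.155.195.144/28 (clear depth 28)
  ? 14.240.224.197  path d0:H0→d1:-→d2:-→d3:-→d4:-→d5:-→d6:-→d7:-→d8:-→d9:-→d10:-→d11:-→d12:-→d13:-→d14:-→d15:-→d16:-→d17:-→d18:-→d19:-→d20:H2  best=H2
  ? 234.185.201.69  path d0:H0→d1:-→d2:-  best=H0
  add 37.72.96.0/20 -> H2 at depth 20
  ? 14.240.226.202  path d0:H0→d1:-→d2:-→d3:-→d4:-→d5:-→d6:-→d7:-→d8:-→d9:-→d10:-→d11:-→d12:-→d13:-→d14:-→d15:-→d16:-→d17:-→d18:-→d19:-→d20:H2  best=H2
  add 14.240.230.76/32 -> H1 at depth 32

== LOOKUPS ==
["no-route","H2","H2","H0","H0","H0","H1","H1","H2","H2","H0","H2"]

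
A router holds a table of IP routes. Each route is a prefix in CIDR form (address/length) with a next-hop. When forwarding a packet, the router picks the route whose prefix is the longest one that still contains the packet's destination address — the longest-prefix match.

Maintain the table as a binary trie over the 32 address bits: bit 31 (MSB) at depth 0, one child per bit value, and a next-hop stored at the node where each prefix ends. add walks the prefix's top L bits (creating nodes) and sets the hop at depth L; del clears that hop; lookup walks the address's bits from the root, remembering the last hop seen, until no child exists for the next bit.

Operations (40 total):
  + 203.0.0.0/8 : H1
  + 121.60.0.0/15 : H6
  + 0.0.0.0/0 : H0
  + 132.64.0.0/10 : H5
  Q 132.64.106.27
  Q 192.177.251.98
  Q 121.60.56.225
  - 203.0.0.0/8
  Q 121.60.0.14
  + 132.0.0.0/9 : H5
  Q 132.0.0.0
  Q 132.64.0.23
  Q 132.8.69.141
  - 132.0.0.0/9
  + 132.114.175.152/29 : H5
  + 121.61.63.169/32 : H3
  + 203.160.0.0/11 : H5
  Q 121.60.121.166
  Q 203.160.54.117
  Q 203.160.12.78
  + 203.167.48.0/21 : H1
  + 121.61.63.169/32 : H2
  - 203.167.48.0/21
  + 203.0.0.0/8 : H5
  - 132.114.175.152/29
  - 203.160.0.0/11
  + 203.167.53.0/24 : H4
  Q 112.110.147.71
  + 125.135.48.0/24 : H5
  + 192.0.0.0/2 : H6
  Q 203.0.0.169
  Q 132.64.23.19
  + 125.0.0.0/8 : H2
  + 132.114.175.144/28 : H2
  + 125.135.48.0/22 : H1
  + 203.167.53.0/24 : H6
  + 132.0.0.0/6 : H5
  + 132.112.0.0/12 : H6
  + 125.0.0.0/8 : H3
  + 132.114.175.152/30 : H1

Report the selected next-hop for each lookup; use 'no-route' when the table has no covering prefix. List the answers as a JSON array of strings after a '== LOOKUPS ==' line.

Process each operation:
  add 203.0.0.0/8 -> H1 at depth 8
  add 121.60.0.0/15 -> H6 at depth 15
  add 0.0.0.0/0 -> H0 at depth 0
  add 132.64.0.0/10 -> H5 at depth 10
  ? 132.64.106.27  path d0:H0→d1:-→d2:-→d3:-→d4:-→d5:-→d6:-→d7:-→d8:-→d9:-→d10:H5  best=H5
  ? 192.177.251.98  path d0:H0→d1:-→d2:-→d3:-→d4:-  best=H0
  ? 121.60.56.225  path d0:H0→d1:-→d2:-→d3:-→d4:-→d5:-→d6:-→d7:-→d8:-→d9:-→d10:-→d11:-→d12:-→d13:-→d14:-→d15:H6  best=H6
  - 203.0.0.0/8 clear@8
  ? 121.60.0.14  path d0:H0→d1:-→d2:-→d3:-→d4:-→d5:-→d6:-→d7:-→d8:-→d9:-→d10:-→d11:-→d12:-→d13:-→d14:-→d15:H6  best=H6
  add 132.0.0.0/9 -> H5 at depth 9
  ? 132.0.0.0  path d0:H0→d1:-→d2:-→d3:-→d4:-→d5:-→d6:-→d7:-→d8:-→d9:H5  best=H5
  ? 132.64.0.23  path d0:H0→d1:-→d2:-→d3:-→d4:-→d5:-→d6:-→d7:-→d8:-→d9:H5→d10:H5  best=H5
  ? 132.8.69.141  path d0:H0→d1:-→d2:-→d3:-→d4:-→d5:-→d6:-→d7:-→d8:-→d9:H5  best=H5
  - 132.0.0.0/9 clear@9
  add 132.114.175.152/29 -> H5 at depth 29
  add 121.61.63.169/32 -> H3 at depth 32
  add 203.160.0.0/11 -> H5 at depth 11
  ? 121.60.121.166  path d0:H0→d1:-→d2:-→d3:-→d4:-→d5:-→d6:-→d7:-→d8:-→d9:-→d10:-→d11:-→d12:-→d13:-→d14:-→d15:H6  best=H6
  ? 203.160.54.117  path d0:H0→d1:-→d2:-→d3:-→d4:-→d5:-→d6:-→d7:-→d8:-→d9:-→d10:-→d11:H5  best=H5
  ? 203.160.12.78  path d0:H0→d1:-→d2:-→d3:-→d4:-→d5:-→d6:-→d7:-→d8:-→d9:-→d10:-→d11:H5  best=H5
  add 203.167.48.0/21 -> H1 at depth 21
  add 121.61.63.169/32 -> H2 at depth 32
  - 203.167.48.0/21 clear@21
  add 203.0.0.0/8 -> H5 at depth 8
  - 132.114.175.152/29 clear@29
  - 203.160.0.0/11 clear@11
  add 203.167.53.0/24 -> H4 at depth 24
  ? 112.110.147.71  path d0:H0→d1:-→d2:-→d3:-→d4:-  best=H0
  add 125.135.48.0/24 -> H5 at depth 24
  add 192.0.0.0/2 -> H6 at depth 2
  ? 203.0.0.169  path d0:H0→d1:-→d2:H6→d3:-→d4:-→d5:-→d6:-→d7:-→d8:H5  best=H5
  ? 132.64.23.19  path d0:H0→d1:-→d2:-→d3:-→d4:-→d5:-→d6:-→d7:-→d8:-→d9:-→d10:H5  best=H5
  add 125.0.0.0/8 -> H2 at depth 8
  add 132.114.175.144/28 -> H2 at depth 28
  add 125.135.48.0/22 -> H1 at depth 22
  add 203.167.53.0/24 -> H6 at depth 24
  add 132.0.0.0/6 -> H5 at depth 6
  add 132.112.0.0/12 -> H6 at depth 12
  add 125.0.0.0/8 -> H3 at depth 8
  add 132.114.175.152/30 -> H1 at depth 30

== LOOKUPS ==
["H5","H0","H6","H6","H5","H5","H5","H6","H5","H5","H0","H5","H5"]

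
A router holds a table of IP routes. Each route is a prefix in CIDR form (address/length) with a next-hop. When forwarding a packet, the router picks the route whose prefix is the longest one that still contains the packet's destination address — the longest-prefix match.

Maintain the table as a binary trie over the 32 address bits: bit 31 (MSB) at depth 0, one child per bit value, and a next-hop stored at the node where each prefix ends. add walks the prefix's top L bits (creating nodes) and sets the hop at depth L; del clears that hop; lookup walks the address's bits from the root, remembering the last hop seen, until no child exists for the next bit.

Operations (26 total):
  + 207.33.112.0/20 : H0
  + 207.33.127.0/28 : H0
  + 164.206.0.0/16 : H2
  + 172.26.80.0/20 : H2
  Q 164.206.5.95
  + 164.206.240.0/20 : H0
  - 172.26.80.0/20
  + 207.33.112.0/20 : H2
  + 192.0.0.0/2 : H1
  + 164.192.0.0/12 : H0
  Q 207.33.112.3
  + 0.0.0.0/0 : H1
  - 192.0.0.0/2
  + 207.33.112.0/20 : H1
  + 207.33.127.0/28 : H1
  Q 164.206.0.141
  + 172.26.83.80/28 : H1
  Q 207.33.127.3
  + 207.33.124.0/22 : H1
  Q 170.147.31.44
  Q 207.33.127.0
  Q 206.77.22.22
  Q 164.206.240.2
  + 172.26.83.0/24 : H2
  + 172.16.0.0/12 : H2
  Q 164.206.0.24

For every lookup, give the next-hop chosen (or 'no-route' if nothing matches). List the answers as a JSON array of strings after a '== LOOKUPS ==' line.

Trace:
  add 207.33.112.0/20 -> H0 at depth 20
  add 207.33.127.0/28 -> H0 at depth 28
  add 164.206.0.0/16 -> H2 at depth 16
  add 172.26.80.0/20 -> H2 at depth 20
  lookup 164.206.5.95: bits 1010010011001110 walk d0:-→d1:-→d2:-→d3:-→d4:-→d5:-→d6:-→d7:-→d8:-→d9:-→d10:-→d11:-→d12:-→d13:-→d14:-→d15:-→d16:H2 -> H2
  add 164.206.240.0/20 -> H0 at depth 20
  - 172.26.80.0/20 clear@20
  add 207.33.112.0/20 -> H2 at depth 20
  add 192.0.0.0/2 -> H1 at depth 2
  add 164.192.0.0/12 -> H0 at depth 12
  lookup 207.33.112.3: bits 11001111001000010111 walk d0:-→d1:-→d2:H1→d3:-→d4:-→d5:-→d6:-→d7:-→d8:-→d9:-→d10:-→d11:-→d12:-→d13:-→d14:-→d15:-→d16:-→d17:-→d18:-→d19:-→d20:H2 -> H2
  add 0.0.0.0/0 -> H1 at depth 0
  - 192.0.0.0/2 clear@2
  add 207.33.112.0/20 -> H1 at depth 20
  add 207.33.127.0/28 -> H1 at depth 28
  lookup 164.206.0.141: bits 1010010011001110 walk d0:H1→d1:-→d2:-→d3:-→d4:-→d5:-→d6:-→d7:-→d8:-→d9:-→d10:-→d11:-→d12:H0→d13:-→d14:-→d15:-→d16:H2 -> H2
  add 172.26.83.80/28 -> H1 at depth 28
  lookup 207.33.127.3: bits 1100111100100001011111110000 walk d0:H1→d1:-→d2:-→d3:-→d4:-→d5:-→d6:-→d7:-→d8:-→d9:-→d10:-→d11:-→d12:-→d13:-→d14:-→d15:-→d16:-→d17:-→d18:-→d19:-→d20:H1→d21:-→d22:-→d23:-→d24:-→d25:-→d26:-→d27:-→d28:H1 -> H1
  add 207.33.124.0/22 -> H1 at depth 22
  lookup 170.147.31.44: bits 10101 walk d0:H1→d1:-→d2:-→d3:-→d4:-→d5:- -> H1
  lookup 207.33.127.0: bits 1100111100100001011111110000 walk d0:H1→d1:-→d2:-→d3:-→d4:-→d5:-→d6:-→d7:-→d8:-→d9:-→d10:-→d11:-→d12:-→d13:-→d14:-→d15:-→d16:-→d17:-→d18:-→d19:-→d20:H1→d21:-→d22:H1→d23:-→d24:-→d25:-→d26:-→d27:-→d28:H1 -> H1
  lookup 206.77.22.22: bits 1100111 walk d0:H1→d1:-→d2:-→d3:-→d4:-→d5:-→d6:-→d7:- -> H1
  lookup 164.206.240.2: bits 10100100110011101111 walk d0:H1→d1:-→d2:-→d3:-→d4:-→d5:-→d6:-→d7:-→d8:-→d9:-→d10:-→d11:-→d12:H0→d13:-→d14:-→d15:-→d16:H2→d17:-→d18:-→d19:-→d20:H0 -> H0
  add 172.26.83.0/24 -> H2 at depth 24
  add 172.16.0.0/12 -> H2 at depth 12
  lookup 164.206.0.24: bits 1010010011001110 walk d0:H1→d1:-→d2:-→d3:-→d4:-→d5:-→d6:-→d7:-→d8:-→d9:-→d10:-→d11:-→d12:H0→d13:-→d14:-→d15:-→d16:H2 -> H2

== LOOKUPS ==
["H2","H2","H2","H1","H1","H1","H1","H0","H2"]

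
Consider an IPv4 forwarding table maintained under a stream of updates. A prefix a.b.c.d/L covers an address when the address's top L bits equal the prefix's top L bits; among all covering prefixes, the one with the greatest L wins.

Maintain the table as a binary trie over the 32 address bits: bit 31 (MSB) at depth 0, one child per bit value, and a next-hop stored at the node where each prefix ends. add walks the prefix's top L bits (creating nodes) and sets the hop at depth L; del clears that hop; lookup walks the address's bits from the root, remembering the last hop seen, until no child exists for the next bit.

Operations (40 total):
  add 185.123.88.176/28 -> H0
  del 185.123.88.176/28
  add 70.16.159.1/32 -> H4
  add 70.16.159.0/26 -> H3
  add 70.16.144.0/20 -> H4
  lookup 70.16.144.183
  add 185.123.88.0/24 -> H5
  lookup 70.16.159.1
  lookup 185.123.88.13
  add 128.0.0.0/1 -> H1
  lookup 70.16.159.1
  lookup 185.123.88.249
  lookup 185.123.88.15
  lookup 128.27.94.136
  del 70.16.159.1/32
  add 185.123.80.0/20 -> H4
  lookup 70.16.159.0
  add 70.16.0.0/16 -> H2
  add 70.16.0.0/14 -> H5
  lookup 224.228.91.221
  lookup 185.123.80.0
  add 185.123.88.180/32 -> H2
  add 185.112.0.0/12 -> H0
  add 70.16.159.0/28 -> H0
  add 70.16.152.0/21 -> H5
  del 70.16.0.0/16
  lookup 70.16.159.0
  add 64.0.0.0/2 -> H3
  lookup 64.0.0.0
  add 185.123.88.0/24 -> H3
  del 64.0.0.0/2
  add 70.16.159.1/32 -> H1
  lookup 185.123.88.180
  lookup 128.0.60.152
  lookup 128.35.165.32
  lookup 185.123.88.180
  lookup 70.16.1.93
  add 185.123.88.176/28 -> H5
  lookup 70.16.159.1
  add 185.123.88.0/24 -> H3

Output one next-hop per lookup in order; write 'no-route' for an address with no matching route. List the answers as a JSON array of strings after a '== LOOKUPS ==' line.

Process each operation:
  + 185.123.88.176/28 (H0) depth=28
  del 185.123.88.176/28 (clear depth 28)
  + 70.16.159.1/32 (H4) depth=32
  + 70.16.159.0/26 (H3) depth=26
  + 70.16.144.0/20 (H4) depth=20
  Q 70.16.144.183: descend 01000110000100001001 ; hops seen [H4] ; pick H4
  + 185.123.88.0/24 (H5) depth=24
  Q 70.16.159.1: descend 01000110000100001001111100000001 ; hops seen [H4,H3,H4] ; pick H4
  Q 185.123.88.13: descend 101110010111101101011000 ; hops seen [H5] ; pick H5
  + 128.0.0.0/1 (H1) depth=1
  Q 70.16.159.1: descend 01000110000100001001111100000001 ; hops seen [H4,H3,H4] ; pick H4
  Q 185.123.88.249: descend 1011100101111011010110001 ; hops seen [H1,H5] ; pick H5
  Q 185.123.88.15: descend 101110010111101101011000 ; hops seen [H1,H5] ; pick H5
  Q 128.27.94.136: descend 10 ; hops seen [H1] ; pick H1
  del 70.16.159.1/32 (clear depth 32)
  + 185.123.80.0/20 (H4) depth=20
  Q 70.16.159.0: descend 0100011000010000100111110000000 ; hops seen [H4,H3] ; pick H3
  + 70.16.0.0/16 (H2) depth=16
  + 70.16.0.0/14 (H5) depth=14
  Q 224.228.91.221: descend 1 ; hops seen [H1] ; pick H1
  Q 185.123.80.0: descend 10111001011110110101 ; hops seen [H1,H4] ; pick H4
  + 185.123.88.180/32 (H2) depth=32
  + 185.112.0.0/12 (H0) depth=12
  + 70.16.159.0/28 (H0) depth=28
  + 70.16.152.0/21 (H5) depth=21
  del 70.16.0.0/16 (clear depth 16)
  Q 70.16.159.0: descend 0100011000010000100111110000000 ; hops seen [H5,H4,H5,H3,H0] ; pick H0
  + 64.0.0.0/2 (H3) depth=2
  Q 64.0.0.0: descend 01000 ; hops seen [H3] ; pick H3
  + 185.123.88.0/24 (H3) depth=24
  del 64.0.0.0/2 (clear depth 2)
  + 70.16.159.1/32 (H1) depth=32
  Q 185.123.88.180: descend 10111001011110110101100010110100 ; hops seen [H1,H0,H4,H3,H2] ; pick H2
  Q 128.0.60.152: descend 10 ; hops seen [H1] ; pick H1
  Q 128.35.165.32: descend 10 ; hops seen [H1] ; pick H1
  Q 185.123.88.180: descend 10111001011110110101100010110100 ; hops seen [H1,H0,H4,H3,H2] ; pick H2
  Q 70.16.1.93: descend 0100011000010000 ; hops seen [H5] ; pick H5
  + 185.123.88.176/28 (H5) depth=28
  Q 70.16.159.1: descend 01000110000100001001111100000001 ; hops seen [H5,H4,H5,H3,H0,H1] ; pick H1
  + 185.123.88.0/24 (H3) depth=24

== LOOKUPS ==
["H4","H4","H5","H4","H5","H5","H1","H3","H1","H4","H0","H3","H2","H1","H1","H2","H5","H1"]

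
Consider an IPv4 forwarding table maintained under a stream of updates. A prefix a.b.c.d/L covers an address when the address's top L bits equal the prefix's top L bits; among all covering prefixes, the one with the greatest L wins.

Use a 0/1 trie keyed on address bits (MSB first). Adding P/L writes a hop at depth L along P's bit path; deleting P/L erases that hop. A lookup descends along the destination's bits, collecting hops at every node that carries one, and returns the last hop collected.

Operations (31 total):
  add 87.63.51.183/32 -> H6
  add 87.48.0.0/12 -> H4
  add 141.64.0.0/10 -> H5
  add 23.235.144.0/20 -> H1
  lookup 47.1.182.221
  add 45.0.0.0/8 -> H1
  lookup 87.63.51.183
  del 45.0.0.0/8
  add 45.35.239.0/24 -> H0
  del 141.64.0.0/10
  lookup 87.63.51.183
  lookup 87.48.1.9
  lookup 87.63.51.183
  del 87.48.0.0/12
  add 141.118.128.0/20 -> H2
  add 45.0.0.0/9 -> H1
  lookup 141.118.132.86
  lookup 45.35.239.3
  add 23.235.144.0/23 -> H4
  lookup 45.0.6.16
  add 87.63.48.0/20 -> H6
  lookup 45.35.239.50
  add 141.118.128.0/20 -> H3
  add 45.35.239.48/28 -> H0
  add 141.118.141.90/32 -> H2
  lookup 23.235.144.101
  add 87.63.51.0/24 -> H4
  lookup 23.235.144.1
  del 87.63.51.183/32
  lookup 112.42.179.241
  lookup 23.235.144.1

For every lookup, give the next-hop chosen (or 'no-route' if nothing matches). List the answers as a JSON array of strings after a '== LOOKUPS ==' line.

Process each operation:
  add 87.63.51.183/32 -> H6 at depth 32
  add 87.48.0.0/12 -> H4 at depth 12
  add 141.64.0.0/10 -> H5 at depth 10
  add 23.235.144.0/20 -> H1 at depth 20
  ? 47.1.182.221  path d0:-→d1:-→d2:-  best=no-route
  add 45.0.0.0/8 -> H1 at depth 8
  ? 87.63.51.183  path d0:-→d1:-→d2:-→d3:-→d4:-→d5:-→d6:-→d7:-→d8:-→d9:-→d10:-→d11:-→d12:H4→d13:-→d14:-→d15:-→d16:-→d17:-→d18:-→d19:-→d20:-→d21:-→d22:-→d23:-→d24:-→d25:-→d26:-→d27:-→d28:-→d29:-→d30:-→d31:-→d32:H6  best=H6
  del 45.0.0.0/8 (clear depth 8)
  add 45.35.239.0/24 -> H0 at depth 24
  del 141.64.0.0/10 (clear depth 10)
  ? 87.63.51.183  path d0:-→d1:-→d2:-→d3:-→d4:-→d5:-→d6:-→d7:-→d8:-→d9:-→d10:-→d11:-→d12:H4→d13:-→d14:-→d15:-→d16:-→d17:-→d18:-→d19:-→d20:-→d21:-→d22:-→d23:-→d24:-→d25:-→d26:-→d27:-→d28:-→d29:-→d30:-→d31:-→d32:H6  best=H6
  ? 87.48.1.9  path d0:-→d1:-→d2:-→d3:-→d4:-→d5:-→d6:-→d7:-→d8:-→d9:-→d10:-→d11:-→d12:H4  best=H4
  ? 87.63.51.183  path d0:-→d1:-→d2:-→d3:-→d4:-→d5:-→d6:-→d7:-→d8:-→d9:-→d10:-→d11:-→d12:H4→d13:-→d14:-→d15:-→d16:-→d17:-→d18:-→d19:-→d20:-→d21:-→d22:-→d23:-→d24:-→d25:-→d26:-→d27:-→d28:-→d29:-→d30:-→d31:-→d32:H6  best=H6
  del 87.48.0.0/12 (clear depth 12)
  add 141.118.128.0/20 -> H2 at depth 20
  add 45.0.0.0/9 -> H1 at depth 9
  ? 141.118.132.86  path d0:-→d1:-→d2:-→d3:-→d4:-→d5:-→d6:-→d7:-→d8:-→d9:-→d10:-→d11:-→d12:-→d13:-→d14:-→d15:-→d16:-→d17:-→d18:-→d19:-→d20:H2  best=H2
  ? 45.35.239.3  path d0:-→d1:-→d2:-→d3:-→d4:-→d5:-→d6:-→d7:-→d8:-→d9:H1→d10:-→d11:-→d12:-→d13:-→d14:-→d15:-→d16:-→d17:-→d18:-→d19:-→d20:-→d21:-→d22:-→d23:-→d24:H0  best=H0
  add 23.235.144.0/23 -> H4 at depth 23
  ? 45.0.6.16  path d0:-→d1:-→d2:-→d3:-→d4:-→d5:-→d6:-→d7:-→d8:-→d9:H1→d10:-  best=H1
  add 87.63.48.0/20 -> H6 at depth 20
  ? 45.35.239.50  path d0:-→d1:-→d2:-→d3:-→d4:-→d5:-→d6:-→d7:-→d8:-→d9:H1→d10:-→d11:-→d12:-→d13:-→d14:-→d15:-→d16:-→d17:-→d18:-→d19:-→d20:-→d21:-→d22:-→d23:-→d24:H0  best=H0
  add 141.118.128.0/20 -> H3 at depth 20
  add 45.35.239.48/28 -> H0 at depth 28
  add 141.118.141.90/32 -> H2 at depth 32
  ? 23.235.144.101  path d0:-→d1:-→d2:-→d3:-→d4:-→d5:-→d6:-→d7:-→d8:-→d9:-→d10:-→d11:-→d12:-→d13:-→d14:-→d15:-→d16:-→d17:-→d18:-→d19:-→d20:H1→d21:-→d22:-→d23:H4  best=H4
  add 87.63.51.0/24 -> H4 at depth 24
  ? 23.235.144.1  path d0:-→d1:-→d2:-→d3:-→d4:-→d5:-→d6:-→d7:-→d8:-→d9:-→d10:-→d11:-→d12:-→d13:-→d14:-→d15:-→d16:-→d17:-→d18:-→d19:-→d20:H1→d21:-→d22:-→d23:H4  best=H4
  del 87.63.51.183/32 (clear depth 32)
  ? 112.42.179.241  path d0:-→d1:-→d2:-  best=no-route
  ? 23.235.144.1  path d0:-→d1:-→d2:-→d3:-→d4:-→d5:-→d6:-→d7:-→d8:-→d9:-→d10:-→d11:-→d12:-→d13:-→d14:-→d15:-→d16:-→d17:-→d18:-→d19:-→d20:H1→d21:-→d22:-→d23:H4  best=H4

== LOOKUPS ==
["no-route","H6","H6","H4","H6","H2","H0","H1","H0","H4","H4","no-route","H4"]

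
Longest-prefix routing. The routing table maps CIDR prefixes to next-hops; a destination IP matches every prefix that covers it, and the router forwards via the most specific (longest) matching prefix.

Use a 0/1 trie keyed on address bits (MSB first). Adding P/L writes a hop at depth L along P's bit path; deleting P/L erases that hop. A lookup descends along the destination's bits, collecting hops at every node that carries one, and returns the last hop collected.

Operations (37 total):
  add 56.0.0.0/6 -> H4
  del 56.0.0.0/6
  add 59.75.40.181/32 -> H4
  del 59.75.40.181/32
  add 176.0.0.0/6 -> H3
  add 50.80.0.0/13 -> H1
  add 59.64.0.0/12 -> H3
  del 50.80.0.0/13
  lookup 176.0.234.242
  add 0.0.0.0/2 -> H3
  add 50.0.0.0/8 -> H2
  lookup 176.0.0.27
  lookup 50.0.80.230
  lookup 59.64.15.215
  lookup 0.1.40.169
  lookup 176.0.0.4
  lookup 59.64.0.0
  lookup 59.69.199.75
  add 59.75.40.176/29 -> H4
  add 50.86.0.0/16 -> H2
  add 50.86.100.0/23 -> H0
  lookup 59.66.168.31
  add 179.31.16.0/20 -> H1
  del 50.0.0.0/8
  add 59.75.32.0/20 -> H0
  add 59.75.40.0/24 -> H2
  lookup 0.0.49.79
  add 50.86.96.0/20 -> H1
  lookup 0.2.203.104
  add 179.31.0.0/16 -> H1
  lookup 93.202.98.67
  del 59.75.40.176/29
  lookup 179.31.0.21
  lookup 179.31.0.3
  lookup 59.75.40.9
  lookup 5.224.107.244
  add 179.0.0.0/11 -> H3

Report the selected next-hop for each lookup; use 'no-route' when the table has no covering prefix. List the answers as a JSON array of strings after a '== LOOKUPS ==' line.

Process each operation:
  add 56.0.0.0/6 -> H4 at depth 6
  - 56.0.0.0/6 clear@6
  add 59.75.40.181/32 -> H4 at depth 32
  - 59.75.40.181/32 clear@32
  add 176.0.0.0/6 -> H3 at depth 6
  add 50.80.0.0/13 -> H1 at depth 13
  add 59.64.0.0/12 -> H3 at depth 12
  - 50.80.0.0/13 clear@13
  ? 176.0.234.242  path d0:-→d1:-→d2:-→d3:-→d4:-→d5:-→d6:H3  best=H3
  add 0.0.0.0/2 -> H3 at depth 2
  add 50.0.0.0/8 -> H2 at depth 8
  ? 176.0.0.27  path d0:-→d1:-→d2:-→d3:-→d4:-→d5:-→d6:H3  best=H3
  ? 50.0.80.230  path d0:-→d1:-→d2:H3→d3:-→d4:-→d5:-→d6:-→d7:-→d8:H2→d9:-  best=H2
  ? 59.64.15.215  path d0:-→d1:-→d2:H3→d3:-→d4:-→d5:-→d6:-→d7:-→d8:-→d9:-→d10:-→d11:-→d12:H3  best=H3
  ? 0.1.40.169  path d0:-→d1:-→d2:H3  best=H3
  ? 176.0.0.4  path d0:-→d1:-→d2:-→d3:-→d4:-→d5:-→d6:H3  best=H3
  ? 59.64.0.0  path d0:-→d1:-→d2:H3→d3:-→d4:-→d5:-→d6:-→d7:-→d8:-→d9:-→d10:-→d11:-→d12:H3  best=H3
  ? 59.69.199.75  path d0:-→d1:-→d2:H3→d3:-→d4:-→d5:-→d6:-→d7:-→d8:-→d9:-→d10:-→d11:-→d12:H3  best=H3
  add 59.75.40.176/29 -> H4 at depth 29
  add 50.86.0.0/16 -> H2 at depth 16
  add 50.86.100.0/23 -> H0 at depth 23
  ? 59.66.168.31  path d0:-→d1:-→d2:H3→d3:-→d4:-→d5:-→d6:-→d7:-→d8:-→d9:-→d10:-→d11:-→d12:H3  best=H3
  add 179.31.16.0/20 -> H1 at depth 20
  - 50.0.0.0/8 clear@8
  add 59.75.32.0/20 -> H0 at depth 20
  add 59.75.40.0/24 -> H2 at depth 24
  ? 0.0.49.79  path d0:-→d1:-→d2:H3  best=H3
  add 50.86.96.0/20 -> H1 at depth 20
  ? 0.2.203.104  path d0:-→d1:-→d2:H3  best=H3
  add 179.31.0.0/16 -> H1 at depth 16
  ? 93.202.98.67  path d0:-→d1:-  best=no-route
  - 59.75.40.176/29 clear@29
  ? 179.31.0.21  path d0:-→d1:-→d2:-→d3:-→d4:-→d5:-→d6:H3→d7:-→d8:-→d9:-→d10:-→d11:-→d12:-→d13:-→d14:-→d15:-→d16:H1→d17:-→d18:-→d19:-  best=H1
  ? 179.31.0.3  path d0:-→d1:-→d2:-→d3:-→d4:-→d5:-→d6:H3→d7:-→d8:-→d9:-→d10:-→d11:-→d12:-→d13:-→d14:-→d15:-→d16:H1→d17:-→d18:-→d19:-  best=H1
  ? 59.75.40.9  path d0:-→d1:-→d2:H3→d3:-→d4:-→d5:-→d6:-→d7:-→d8:-→d9:-→d10:-→d11:-→d12:H3→d13:-→d14:-→d15:-→d16:-→d17:-→d18:-→d19:-→d20:H0→d21:-→d22:-→d23:-→d24:H2  best=H2
  ? 5.224.107.244  path d0:-→d1:-→d2:H3  best=H3
  add 179.0.0.0/11 -> H3 at depth 11

== LOOKUPS ==
["H3","H3","H2","H3","H3","H3","H3","H3","H3","H3","H3","no-route","H1","H1","H2","H3"]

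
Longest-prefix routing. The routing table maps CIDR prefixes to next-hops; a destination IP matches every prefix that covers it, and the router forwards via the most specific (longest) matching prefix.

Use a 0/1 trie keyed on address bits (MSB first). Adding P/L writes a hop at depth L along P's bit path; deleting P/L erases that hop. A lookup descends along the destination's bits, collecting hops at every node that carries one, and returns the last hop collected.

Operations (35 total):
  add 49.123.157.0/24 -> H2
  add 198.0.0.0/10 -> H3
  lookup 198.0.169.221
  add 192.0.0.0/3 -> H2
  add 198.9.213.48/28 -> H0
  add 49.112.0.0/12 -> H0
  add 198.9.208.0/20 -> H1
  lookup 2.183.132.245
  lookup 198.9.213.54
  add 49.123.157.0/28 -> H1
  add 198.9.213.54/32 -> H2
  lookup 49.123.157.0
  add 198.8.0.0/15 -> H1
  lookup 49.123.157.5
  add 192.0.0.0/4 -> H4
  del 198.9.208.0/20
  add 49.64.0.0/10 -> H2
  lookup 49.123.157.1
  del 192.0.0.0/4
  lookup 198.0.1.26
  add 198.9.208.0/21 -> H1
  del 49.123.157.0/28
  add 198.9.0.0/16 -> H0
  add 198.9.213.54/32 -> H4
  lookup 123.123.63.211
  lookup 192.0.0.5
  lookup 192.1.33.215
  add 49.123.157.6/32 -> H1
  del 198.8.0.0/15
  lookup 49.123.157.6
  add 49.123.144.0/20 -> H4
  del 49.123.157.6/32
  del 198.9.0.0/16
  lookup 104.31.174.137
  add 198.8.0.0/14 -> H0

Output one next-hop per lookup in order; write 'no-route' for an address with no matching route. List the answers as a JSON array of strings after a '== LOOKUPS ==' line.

Trace:
  add 49.123.157.0/24 -> H2 at depth 24
  add 198.0.0.0/10 -> H3 at depth 10
  ? 198.0.169.221  path d0:-→d1:-→d2:-→d3:-→d4:-→d5:-→d6:-→d7:-→d8:-→d9:-→d10:H3  best=H3
  add 192.0.0.0/3 -> H2 at depth 3
  add 198.9.213.48/28 -> H0 at depth 28
  add 49.112.0.0/12 -> H0 at depth 12
  add 198.9.208.0/20 -> H1 at depth 20
  ? 2.183.132.245  path d0:-→d1:-→d2:-  best=no-route
  ? 198.9.213.54  path d0:-→d1:-→d2:-→d3:H2→d4:-→d5:-→d6:-→d7:-→d8:-→d9:-→d10:H3→d11:-→d12:-→d13:-→d14:-→d15:-→d16:-→d17:-→d18:-→d19:-→d20:H1→d21:-→d22:-→d23:-→d24:-→d25:-→d26:-→d27:-→d28:H0  best=H0
  add 49.123.157.0/28 -> H1 at depth 28
  add 198.9.213.54/32 -> H2 at depth 32
  ? 49.123.157.0  path d0:-→d1:-→d2:-→d3:-→d4:-→d5:-→d6:-→d7:-→d8:-→d9:-→d10:-→d11:-→d12:H0→d13:-→d14:-→d15:-→d16:-→d17:-→d18:-→d19:-→d20:-→d21:-→d22:-→d23:-→d24:H2→d25:-→d26:-→d27:-→d28:H1  best=H1
  add 198.8.0.0/15 -> H1 at depth 15
  ? 49.123.157.5  path d0:-→d1:-→d2:-→d3:-→d4:-→d5:-→d6:-→d7:-→d8:-→d9:-→d10:-→d11:-→d12:H0→d13:-→d14:-→d15:-→d16:-→d17:-→d18:-→d19:-→d20:-→d21:-→d22:-→d23:-→d24:H2→d25:-→d26:-→d27:-→d28:H1  best=H1
  add 192.0.0.0/4 -> H4 at depth 4
  del 198.9.208.0/20 (clear depth 20)
  add 49.64.0.0/10 -> H2 at depth 10
  ? 49.123.157.1  path d0:-→d1:-→d2:-→d3:-→d4:-→d5:-→d6:-→d7:-→d8:-→d9:-→d10:H2→d11:-→d12:H0→d13:-→d14:-→d15:-→d16:-→d17:-→d18:-→d19:-→d20:-→d21:-→d22:-→d23:-→d24:H2→d25:-→d26:-→d27:-→d28:H1  best=H1
  del 192.0.0.0/4 (clear depth 4)
  ? 198.0.1.26  path d0:-→d1:-→d2:-→d3:H2→d4:-→d5:-→d6:-→d7:-→d8:-→d9:-→d10:H3→d11:-→d12:-  best=H3
  add 198.9.208.0/21 -> H1 at depth 21
  del 49.123.157.0/28 (clear depth 28)
  add 198.9.0.0/16 -> H0 at depth 16
  add 198.9.213.54/32 -> H4 at depth 32
  ? 123.123.63.211  path d0:-→d1:-  best=no-route
  ? 192.0.0.5  path d0:-→d1:-→d2:-→d3:H2→d4:-→d5:-  best=H2
  ? 192.1.33.215  path d0:-→d1:-→d2:-→d3:H2→d4:-→d5:-  best=H2
  add 49.123.157.6/32 -> H1 at depth 32
  del 198.8.0.0/15 (clear depth 15)
  ? 49.123.157.6  path d0:-→d1:-→d2:-→d3:-→d4:-→d5:-→d6:-→d7:-→d8:-→d9:-→d10:H2→d11:-→d12:H0→d13:-→d14:-→d15:-→d16:-→d17:-→d18:-→d19:-→d20:-→d21:-→d22:-→d23:-→d24:H2→d25:-→d26:-→d27:-→d28:-→d29:-→d30:-→d31:-→d32:H1  best=H1
  add 49.123.144.0/20 -> H4 at depth 20
  del 49.123.157.6/32 (clear depth 32)
  del 198.9.0.0/16 (clear depth 16)
  ? 104.31.174.137  path d0:-→d1:-  best=no-route
  add 198.8.0.0/14 -> H0 at depth 14

== LOOKUPS ==
["H3","no-route","H0","H1","H1","H1","H3","no-route","H2","H2","H1","no-route"]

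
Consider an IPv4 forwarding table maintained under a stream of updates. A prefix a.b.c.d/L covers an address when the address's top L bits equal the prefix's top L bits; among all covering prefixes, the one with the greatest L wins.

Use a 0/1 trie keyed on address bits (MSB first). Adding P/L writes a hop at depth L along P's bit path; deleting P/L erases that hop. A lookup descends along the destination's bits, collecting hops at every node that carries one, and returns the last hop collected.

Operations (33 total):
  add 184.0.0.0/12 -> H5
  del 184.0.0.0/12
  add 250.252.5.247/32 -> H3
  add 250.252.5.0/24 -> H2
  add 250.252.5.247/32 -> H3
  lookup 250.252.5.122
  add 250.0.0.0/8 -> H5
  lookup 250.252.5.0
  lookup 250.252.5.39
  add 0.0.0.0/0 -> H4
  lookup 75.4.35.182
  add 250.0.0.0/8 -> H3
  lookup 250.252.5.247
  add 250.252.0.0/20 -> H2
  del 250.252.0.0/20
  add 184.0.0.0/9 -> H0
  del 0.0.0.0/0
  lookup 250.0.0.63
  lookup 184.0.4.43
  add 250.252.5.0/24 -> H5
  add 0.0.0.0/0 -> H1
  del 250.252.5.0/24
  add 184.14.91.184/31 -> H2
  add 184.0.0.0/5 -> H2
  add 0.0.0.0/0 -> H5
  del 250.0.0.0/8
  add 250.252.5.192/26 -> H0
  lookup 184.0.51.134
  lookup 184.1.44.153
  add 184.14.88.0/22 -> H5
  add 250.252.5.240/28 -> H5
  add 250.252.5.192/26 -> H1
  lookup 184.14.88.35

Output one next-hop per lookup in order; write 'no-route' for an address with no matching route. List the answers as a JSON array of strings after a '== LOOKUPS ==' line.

Apply in order:
  add 184.0.0.0/12 -> H5 at depth 12
  - 184.0.0.0/12 clear@12
  add 250.252.5.247/32 -> H3 at depth 32
  add 250.252.5.0/24 -> H2 at depth 24
  add 250.252.5.247/32 -> H3 at depth 32
  ? 250.252.5.122  path d0:-→d1:-→d2:-→d3:-→d4:-→d5:-→d6:-→d7:-→d8:-→d9:-→d10:-→d11:-→d12:-→d13:-→d14:-→d15:-→d16:-→d17:-→d18:-→d19:-→d20:-→d21:-→d22:-→d23:-→d24:H2  best=H2
  add 250.0.0.0/8 -> H5 at depth 8
  ? 250.252.5.0  path d0:-→d1:-→d2:-→d3:-→d4:-→d5:-→d6:-→d7:-→d8:H5→d9:-→d10:-→d11:-→d12:-→d13:-→d14:-→d15:-→d16:-→d17:-→d18:-→d19:-→d20:-→d21:-→d22:-→d23:-→d24:H2  best=H2
  ? 250.252.5.39  path d0:-→d1:-→d2:-→d3:-→d4:-→d5:-→d6:-→d7:-→d8:H5→d9:-→d10:-→d11:-→d12:-→d13:-→d14:-→d15:-→d16:-→d17:-→d18:-→d19:-→d20:-→d21:-→d22:-→d23:-→d24:H2  best=H2
  add 0.0.0.0/0 -> H4 at depth 0
  ? 75.4.35.182  path d0:H4  best=H4
  add 250.0.0.0/8 -> H3 at depth 8
  ? 250.252.5.247  path d0:H4→d1:-→d2:-→d3:-→d4:-→d5:-→d6:-→d7:-→d8:H3→d9:-→d10:-→d11:-→d12:-→d13:-→d14:-→d15:-→d16:-→d17:-→d18:-→d19:-→d20:-→d21:-→d22:-→d23:-→d24:H2→d25:-→d26:-→d27:-→d28:-→d29:-→d30:-→d31:-→d32:H3  best=H3
  add 250.252.0.0/20 -> H2 at depth 20
  - 250.252.0.0/20 clear@20
  add 184.0.0.0/9 -> H0 at depth 9
  - 0.0.0.0/0 clear@0
  ? 250.0.0.63  path d0:-→d1:-→d2:-→d3:-→d4:-→d5:-→d6:-→d7:-→d8:H3  best=H3
  ? 184.0.4.43  path d0:-→d1:-→d2:-→d3:-→d4:-→d5:-→d6:-→d7:-→d8:-→d9:H0→d10:-→d11:-→d12:-  best=H0
  add 250.252.5.0/24 -> H5 at depth 24
  add 0.0.0.0/0 -> H1 at depth 0
  - 250.252.5.0/24 clear@24
  add 184.14.91.184/31 -> H2 at depth 31
  add 184.0.0.0/5 -> H2 at depth 5
  add 0.0.0.0/0 -> H5 at depth 0
  - 250.0.0.0/8 clear@8
  add 250.252.5.192/26 -> H0 at depth 26
  ? 184.0.51.134  path d0:H5→d1:-→d2:-→d3:-→d4:-→d5:H2→d6:-→d7:-→d8:-→d9:H0→d10:-→d11:-→d12:-  best=H0
  ? 184.1.44.153  path d0:H5→d1:-→d2:-→d3:-→d4:-→d5:H2→d6:-→d7:-→d8:-→d9:H0→d10:-→d11:-→d12:-  best=H0
  add 184.14.88.0/22 -> H5 at depth 22
  add 250.252.5.240/28 -> H5 at depth 28
  add 250.252.5.192/26 -> H1 at depth 26
  ? 184.14.88.35  path d0:H5→d1:-→d2:-→d3:-→d4:-→d5:H2→d6:-→d7:-→d8:-→d9:H0→d10:-→d11:-→d12:-→d13:-→d14:-→d15:-→d16:-→d17:-→d18:-→d19:-→d20:-→d21:-→d22:H5  best=H5

== LOOKUPS ==
["H2","H2","H2","H4","H3","H3","H0","H0","H0","H5"]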